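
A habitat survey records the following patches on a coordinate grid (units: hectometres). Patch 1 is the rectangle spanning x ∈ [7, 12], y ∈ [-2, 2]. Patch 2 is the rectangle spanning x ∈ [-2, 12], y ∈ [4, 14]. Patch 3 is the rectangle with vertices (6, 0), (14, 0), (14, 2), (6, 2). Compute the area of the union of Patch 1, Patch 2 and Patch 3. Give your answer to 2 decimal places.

166.00

By inclusion–exclusion:
Individual areas: |Patch 1| = 20, |Patch 2| = 140, |Patch 3| = 16.
|Patch 1∩Patch 2| = 0 (no overlap).
|Patch 1∩Patch 3|: x∈[7,12], y∈[0,2] → 5·2 = 10.
|Patch 2∩Patch 3| = 0 (no overlap).
|Patch 1∩Patch 2∩Patch 3| = 0.
|Patch 1 ∪ Patch 2 ∪ Patch 3| = 176 − 10 + 0 = 166.00.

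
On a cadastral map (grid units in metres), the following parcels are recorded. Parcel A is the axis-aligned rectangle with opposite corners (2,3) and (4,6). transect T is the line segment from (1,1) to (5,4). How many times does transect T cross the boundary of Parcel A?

The segment meets the boundary at (4,3.25), (3.667,3).

2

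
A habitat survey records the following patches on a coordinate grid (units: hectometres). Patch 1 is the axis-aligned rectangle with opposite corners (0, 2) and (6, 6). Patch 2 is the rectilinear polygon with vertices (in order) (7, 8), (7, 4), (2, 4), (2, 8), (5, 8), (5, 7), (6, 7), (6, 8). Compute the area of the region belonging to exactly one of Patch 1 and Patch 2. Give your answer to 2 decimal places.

27.00

|Patch 1| = 24, |Patch 2| = 19, |Patch 1∩Patch 2| = 8.
|Patch 1 △ Patch 2| = |Patch 1| + |Patch 2| − 2·|Patch 1∩Patch 2| = 24 + 19 − 16 = 27.00.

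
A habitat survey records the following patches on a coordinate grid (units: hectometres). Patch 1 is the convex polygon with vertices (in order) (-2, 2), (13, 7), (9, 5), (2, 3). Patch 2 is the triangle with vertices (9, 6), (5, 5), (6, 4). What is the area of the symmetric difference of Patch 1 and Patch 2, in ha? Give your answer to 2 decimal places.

6.40

|Patch 1| = 5.5, |Patch 2| = 2.5, |Patch 1∩Patch 2| = 0.7986.
|Patch 1 △ Patch 2| = |Patch 1| + |Patch 2| − 2·|Patch 1∩Patch 2| = 5.5 + 2.5 − 1.5972 = 6.40.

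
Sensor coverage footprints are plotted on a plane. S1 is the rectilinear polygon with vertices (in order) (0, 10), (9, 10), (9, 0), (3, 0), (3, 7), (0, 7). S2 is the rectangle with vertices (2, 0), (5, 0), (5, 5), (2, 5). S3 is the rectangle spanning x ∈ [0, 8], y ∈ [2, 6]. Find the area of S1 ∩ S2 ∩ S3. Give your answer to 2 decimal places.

6.00

The intersection is the polygon with vertices (3,5), (5,5), (5,2), (3,2).
By the shoelace formula its area is 6.00.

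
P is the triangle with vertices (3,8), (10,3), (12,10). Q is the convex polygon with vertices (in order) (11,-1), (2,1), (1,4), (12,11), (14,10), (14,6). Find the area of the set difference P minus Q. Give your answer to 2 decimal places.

6.23

|P| = 29.5, |P∩Q| = 23.2735.
|P ∖ Q| = |P| − |P∩Q| = 29.5 − 23.2735 = 6.23.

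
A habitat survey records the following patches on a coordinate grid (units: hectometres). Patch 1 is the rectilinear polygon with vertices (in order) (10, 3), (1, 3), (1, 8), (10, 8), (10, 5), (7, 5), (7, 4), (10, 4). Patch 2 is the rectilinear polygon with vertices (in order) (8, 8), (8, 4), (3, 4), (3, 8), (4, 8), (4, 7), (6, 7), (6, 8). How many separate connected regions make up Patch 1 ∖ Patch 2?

Patch 1 ∖ Patch 2 splits into 3 disjoint pieces (area 17, area 2, area 6).

3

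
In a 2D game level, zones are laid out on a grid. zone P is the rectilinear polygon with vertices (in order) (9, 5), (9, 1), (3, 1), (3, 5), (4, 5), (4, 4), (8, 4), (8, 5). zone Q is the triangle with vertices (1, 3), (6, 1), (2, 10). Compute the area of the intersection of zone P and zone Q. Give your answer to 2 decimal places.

The intersection is the polygon with vertices (3,5), (4,5), (4,4), (4.667,4), (6,1), (3,2.2).
By the shoelace formula its area is 6.20.

6.20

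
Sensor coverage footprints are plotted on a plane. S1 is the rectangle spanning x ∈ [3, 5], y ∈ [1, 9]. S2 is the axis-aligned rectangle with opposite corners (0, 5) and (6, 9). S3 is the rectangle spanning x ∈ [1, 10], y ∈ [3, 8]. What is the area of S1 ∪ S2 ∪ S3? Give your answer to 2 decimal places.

58.00

By inclusion–exclusion:
Individual areas: |S1| = 16, |S2| = 24, |S3| = 45.
|S1∩S2|: x∈[3,5], y∈[5,9] → 2·4 = 8.
|S1∩S3|: x∈[3,5], y∈[3,8] → 2·5 = 10.
|S2∩S3|: x∈[1,6], y∈[5,8] → 5·3 = 15.
|S1∩S2∩S3| = 6.
|S1 ∪ S2 ∪ S3| = 85 − 33 + 6 = 58.00.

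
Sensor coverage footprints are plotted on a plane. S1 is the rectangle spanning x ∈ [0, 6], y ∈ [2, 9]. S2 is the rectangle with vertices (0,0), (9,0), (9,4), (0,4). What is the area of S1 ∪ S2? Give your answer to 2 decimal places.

By inclusion–exclusion:
Individual areas: |S1| = 42, |S2| = 36.
|S1∩S2|: x∈[0,6], y∈[2,4] → 6·2 = 12.
|S1 ∪ S2| = 78 − 12 = 66.00.

66.00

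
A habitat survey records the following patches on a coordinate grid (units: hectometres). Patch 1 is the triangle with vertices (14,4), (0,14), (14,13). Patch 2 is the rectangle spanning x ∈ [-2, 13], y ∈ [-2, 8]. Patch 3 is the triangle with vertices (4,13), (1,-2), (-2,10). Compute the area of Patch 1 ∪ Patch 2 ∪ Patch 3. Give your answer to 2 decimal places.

By inclusion–exclusion:
Individual areas: |Patch 1| = 63, |Patch 2| = 150, |Patch 3| = 40.5.
|Patch 1∩Patch 2| = 7.5571.
|Patch 1∩Patch 3| = 1.1184.
|Patch 2∩Patch 3| = 22.5.
|Patch 1∩Patch 2∩Patch 3| = 0.
|Patch 1 ∪ Patch 2 ∪ Patch 3| = 253.5 − 31.1755 + 0 = 222.32.

222.32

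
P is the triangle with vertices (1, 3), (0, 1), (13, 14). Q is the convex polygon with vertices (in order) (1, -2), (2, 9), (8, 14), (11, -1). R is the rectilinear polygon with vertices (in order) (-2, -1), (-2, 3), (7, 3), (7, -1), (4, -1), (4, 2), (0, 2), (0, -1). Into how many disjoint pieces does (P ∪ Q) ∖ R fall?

2

(P ∪ Q) ∖ R splits into 2 disjoint pieces (area 0.25, area 93.246).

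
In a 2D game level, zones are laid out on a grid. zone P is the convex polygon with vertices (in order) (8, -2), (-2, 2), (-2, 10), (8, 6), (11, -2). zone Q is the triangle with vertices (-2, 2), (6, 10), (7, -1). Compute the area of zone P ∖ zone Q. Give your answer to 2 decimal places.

48.14

|zone P| = 92, |zone P∩zone Q| = 43.8598.
|zone P ∖ zone Q| = |zone P| − |zone P∩zone Q| = 92 − 43.8598 = 48.14.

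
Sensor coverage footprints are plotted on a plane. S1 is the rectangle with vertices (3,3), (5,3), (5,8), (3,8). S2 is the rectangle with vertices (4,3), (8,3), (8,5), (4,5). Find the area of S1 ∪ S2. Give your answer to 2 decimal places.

16.00

By inclusion–exclusion:
Individual areas: |S1| = 10, |S2| = 8.
|S1∩S2|: x∈[4,5], y∈[3,5] → 1·2 = 2.
|S1 ∪ S2| = 18 − 2 = 16.00.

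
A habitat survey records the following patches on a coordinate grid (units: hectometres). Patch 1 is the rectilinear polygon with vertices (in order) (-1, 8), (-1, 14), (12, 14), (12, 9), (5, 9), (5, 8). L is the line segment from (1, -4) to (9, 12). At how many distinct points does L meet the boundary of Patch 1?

1

The segment meets the boundary at (7.5,9).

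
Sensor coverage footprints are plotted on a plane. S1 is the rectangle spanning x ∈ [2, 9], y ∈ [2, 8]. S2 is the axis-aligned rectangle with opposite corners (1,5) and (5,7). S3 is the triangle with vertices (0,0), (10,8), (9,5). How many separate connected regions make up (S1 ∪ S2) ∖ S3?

2

(S1 ∪ S2) ∖ S3 splits into 2 disjoint pieces (area 27.1, area 8.1).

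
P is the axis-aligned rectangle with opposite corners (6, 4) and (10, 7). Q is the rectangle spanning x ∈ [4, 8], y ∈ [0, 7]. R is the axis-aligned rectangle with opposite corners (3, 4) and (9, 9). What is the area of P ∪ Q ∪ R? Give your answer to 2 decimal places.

49.00

By inclusion–exclusion:
Individual areas: |P| = 12, |Q| = 28, |R| = 30.
|P∩Q|: x∈[6,8], y∈[4,7] → 2·3 = 6.
|P∩R|: x∈[6,9], y∈[4,7] → 3·3 = 9.
|Q∩R|: x∈[4,8], y∈[4,7] → 4·3 = 12.
|P∩Q∩R| = 6.
|P ∪ Q ∪ R| = 70 − 27 + 6 = 49.00.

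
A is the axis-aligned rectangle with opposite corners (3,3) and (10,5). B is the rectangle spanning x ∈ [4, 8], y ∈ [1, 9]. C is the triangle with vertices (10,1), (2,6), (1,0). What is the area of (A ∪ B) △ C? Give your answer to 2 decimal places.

40.60

|A ∪ B| = 38.
|(A ∪ B) ∩ C| = 11.95.
|(A ∪ B) △ C| = 38 + 26.5 − 23.9 = 40.60.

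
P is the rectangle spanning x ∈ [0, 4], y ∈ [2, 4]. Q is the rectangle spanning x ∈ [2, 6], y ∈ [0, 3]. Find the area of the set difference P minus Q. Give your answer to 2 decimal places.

6.00

|P∩Q|: x∈[2,4], y∈[2,3] → 2·1 = 2.
|P| = 8.
|P ∖ Q| = |P| − |P∩Q| = 8 − 2 = 6.00.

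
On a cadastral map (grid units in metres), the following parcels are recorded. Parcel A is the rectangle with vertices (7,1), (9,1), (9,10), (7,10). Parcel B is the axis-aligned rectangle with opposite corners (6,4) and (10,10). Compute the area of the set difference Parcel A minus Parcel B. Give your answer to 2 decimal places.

6.00

|Parcel A∩Parcel B|: x∈[7,9], y∈[4,10] → 2·6 = 12.
|Parcel A| = 18.
|Parcel A ∖ Parcel B| = |Parcel A| − |Parcel A∩Parcel B| = 18 − 12 = 6.00.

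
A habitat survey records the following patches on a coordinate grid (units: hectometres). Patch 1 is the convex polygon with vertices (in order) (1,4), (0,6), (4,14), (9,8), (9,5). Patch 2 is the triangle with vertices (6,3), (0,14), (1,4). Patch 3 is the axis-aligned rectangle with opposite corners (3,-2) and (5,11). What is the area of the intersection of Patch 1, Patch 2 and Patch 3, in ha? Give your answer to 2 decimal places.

The intersection is the polygon with vertices (5,4.833), (5,4.5), (3,4.25), (3,8.5).
By the shoelace formula its area is 4.58.

4.58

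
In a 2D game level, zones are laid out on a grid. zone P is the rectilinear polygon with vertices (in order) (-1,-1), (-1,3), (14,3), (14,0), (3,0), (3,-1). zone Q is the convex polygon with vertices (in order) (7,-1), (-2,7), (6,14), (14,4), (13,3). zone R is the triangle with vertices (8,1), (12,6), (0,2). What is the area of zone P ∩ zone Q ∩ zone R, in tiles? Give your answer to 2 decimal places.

The intersection is the polygon with vertices (2.636,2.879), (3,3), (9.6,3), (8,1), (4.218,1.473).
By the shoelace formula its area is 9.55.

9.55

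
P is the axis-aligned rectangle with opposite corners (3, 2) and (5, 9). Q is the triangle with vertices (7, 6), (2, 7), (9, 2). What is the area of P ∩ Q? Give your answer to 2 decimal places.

2.06

The intersection is the polygon with vertices (5,4.857), (3,6.286), (3,6.8), (5,6.4).
By the shoelace formula its area is 2.06.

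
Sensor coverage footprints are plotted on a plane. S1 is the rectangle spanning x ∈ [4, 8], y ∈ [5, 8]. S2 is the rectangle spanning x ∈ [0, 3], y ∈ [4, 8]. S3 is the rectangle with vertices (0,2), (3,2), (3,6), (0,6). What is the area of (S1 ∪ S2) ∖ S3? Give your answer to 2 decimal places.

18.00

|S1 ∪ S2| = 24.
|(S1 ∪ S2) ∩ S3| = 6.
|(S1 ∪ S2) ∖ S3| = 24 − 6 = 18.00.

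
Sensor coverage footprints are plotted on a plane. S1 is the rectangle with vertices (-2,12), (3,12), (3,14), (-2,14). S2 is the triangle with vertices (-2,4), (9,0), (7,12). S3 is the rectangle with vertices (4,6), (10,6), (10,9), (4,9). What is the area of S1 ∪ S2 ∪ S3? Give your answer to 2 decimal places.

78.75

By inclusion–exclusion:
Individual areas: |S1| = 10, |S2| = 62, |S3| = 18.
|S1∩S2| = 0.
|S1∩S3| = 0 (no overlap).
|S2∩S3| = 11.25.
|S1∩S2∩S3| = 0.
|S1 ∪ S2 ∪ S3| = 90 − 11.25 + 0 = 78.75.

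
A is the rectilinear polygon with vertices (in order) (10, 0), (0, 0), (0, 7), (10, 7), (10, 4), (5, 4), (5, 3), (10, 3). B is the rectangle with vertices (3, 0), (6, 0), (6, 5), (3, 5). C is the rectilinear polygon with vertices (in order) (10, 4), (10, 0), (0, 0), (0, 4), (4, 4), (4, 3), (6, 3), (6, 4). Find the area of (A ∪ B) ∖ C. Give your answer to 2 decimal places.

|A ∪ B| = 66.
|(A ∪ B) ∩ C| = 34.
|(A ∪ B) ∖ C| = 66 − 34 = 32.00.

32.00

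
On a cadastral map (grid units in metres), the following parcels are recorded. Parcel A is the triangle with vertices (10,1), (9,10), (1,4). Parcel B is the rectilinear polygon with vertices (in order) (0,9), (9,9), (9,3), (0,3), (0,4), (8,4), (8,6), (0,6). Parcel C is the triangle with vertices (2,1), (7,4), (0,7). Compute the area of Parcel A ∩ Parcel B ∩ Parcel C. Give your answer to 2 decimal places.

3.67

The intersection is the polygon with vertices (4,3), (1,4), (7,4), (5.333,3).
By the shoelace formula its area is 3.67.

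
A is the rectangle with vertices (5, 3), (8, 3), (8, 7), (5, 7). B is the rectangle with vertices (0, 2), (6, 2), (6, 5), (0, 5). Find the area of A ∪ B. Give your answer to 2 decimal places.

By inclusion–exclusion:
Individual areas: |A| = 12, |B| = 18.
|A∩B|: x∈[5,6], y∈[3,5] → 1·2 = 2.
|A ∪ B| = 30 − 2 = 28.00.

28.00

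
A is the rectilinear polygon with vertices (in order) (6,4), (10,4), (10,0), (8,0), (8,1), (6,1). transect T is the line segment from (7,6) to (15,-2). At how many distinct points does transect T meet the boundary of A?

The segment meets the boundary at (10,3), (9,4).

2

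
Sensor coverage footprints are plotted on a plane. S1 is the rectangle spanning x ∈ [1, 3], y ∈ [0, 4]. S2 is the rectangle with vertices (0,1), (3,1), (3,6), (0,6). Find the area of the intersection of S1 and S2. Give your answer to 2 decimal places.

6.00

|S1∩S2|: x∈[1,3], y∈[1,4] → 2·3 = 6.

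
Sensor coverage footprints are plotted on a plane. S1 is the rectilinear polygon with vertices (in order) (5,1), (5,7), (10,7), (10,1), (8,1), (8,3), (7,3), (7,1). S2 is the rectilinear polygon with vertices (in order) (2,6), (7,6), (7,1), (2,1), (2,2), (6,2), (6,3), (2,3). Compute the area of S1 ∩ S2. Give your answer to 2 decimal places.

9.00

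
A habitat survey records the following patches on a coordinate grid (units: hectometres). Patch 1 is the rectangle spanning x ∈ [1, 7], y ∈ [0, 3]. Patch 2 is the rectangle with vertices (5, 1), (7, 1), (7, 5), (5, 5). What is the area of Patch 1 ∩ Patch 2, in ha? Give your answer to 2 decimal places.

4.00

|Patch 1∩Patch 2|: x∈[5,7], y∈[1,3] → 2·2 = 4.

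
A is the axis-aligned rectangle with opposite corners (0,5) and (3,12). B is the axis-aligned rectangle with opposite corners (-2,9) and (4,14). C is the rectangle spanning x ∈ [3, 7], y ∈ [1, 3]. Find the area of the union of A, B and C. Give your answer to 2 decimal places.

By inclusion–exclusion:
Individual areas: |A| = 21, |B| = 30, |C| = 8.
|A∩B|: x∈[0,3], y∈[9,12] → 3·3 = 9.
|A∩C| = 0 (no overlap).
|B∩C| = 0 (no overlap).
|A∩B∩C| = 0.
|A ∪ B ∪ C| = 59 − 9 + 0 = 50.00.

50.00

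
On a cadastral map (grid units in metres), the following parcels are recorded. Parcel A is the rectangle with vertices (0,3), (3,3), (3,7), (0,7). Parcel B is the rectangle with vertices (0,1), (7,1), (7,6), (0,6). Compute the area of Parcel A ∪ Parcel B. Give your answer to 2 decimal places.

38.00

By inclusion–exclusion:
Individual areas: |Parcel A| = 12, |Parcel B| = 35.
|Parcel A∩Parcel B|: x∈[0,3], y∈[3,6] → 3·3 = 9.
|Parcel A ∪ Parcel B| = 47 − 9 = 38.00.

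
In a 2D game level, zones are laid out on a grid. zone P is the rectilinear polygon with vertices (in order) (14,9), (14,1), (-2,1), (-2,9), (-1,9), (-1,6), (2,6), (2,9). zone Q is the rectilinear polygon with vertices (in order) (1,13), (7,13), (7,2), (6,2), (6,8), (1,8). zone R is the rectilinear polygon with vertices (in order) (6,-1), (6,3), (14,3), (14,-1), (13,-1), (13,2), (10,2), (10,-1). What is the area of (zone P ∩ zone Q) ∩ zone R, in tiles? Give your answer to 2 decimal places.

The region (zone P ∩ zone Q) ∩ zone R is the polygon with vertices (7,2), (6,2), (6,3), (7,3).
By the shoelace formula its area is 1.00.

1.00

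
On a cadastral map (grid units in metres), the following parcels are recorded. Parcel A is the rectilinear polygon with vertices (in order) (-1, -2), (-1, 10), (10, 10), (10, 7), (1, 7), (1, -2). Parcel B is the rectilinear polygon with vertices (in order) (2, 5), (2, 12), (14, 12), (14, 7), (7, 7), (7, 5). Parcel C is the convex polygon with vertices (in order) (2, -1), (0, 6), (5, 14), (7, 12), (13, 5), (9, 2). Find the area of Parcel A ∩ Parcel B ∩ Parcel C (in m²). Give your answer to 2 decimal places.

22.84

The intersection is the polygon with vertices (10,7), (7,7), (2,7), (2,9.2), (2.5,10), (8.714,10), (10,8.5).
By the shoelace formula its area is 22.84.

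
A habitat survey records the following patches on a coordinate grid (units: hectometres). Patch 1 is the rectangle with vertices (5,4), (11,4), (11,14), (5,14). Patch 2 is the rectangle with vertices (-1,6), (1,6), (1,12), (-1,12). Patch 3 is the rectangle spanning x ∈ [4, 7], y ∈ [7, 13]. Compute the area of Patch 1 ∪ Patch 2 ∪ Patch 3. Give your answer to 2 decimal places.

78.00

By inclusion–exclusion:
Individual areas: |Patch 1| = 60, |Patch 2| = 12, |Patch 3| = 18.
|Patch 1∩Patch 2| = 0 (no overlap).
|Patch 1∩Patch 3|: x∈[5,7], y∈[7,13] → 2·6 = 12.
|Patch 2∩Patch 3| = 0 (no overlap).
|Patch 1∩Patch 2∩Patch 3| = 0.
|Patch 1 ∪ Patch 2 ∪ Patch 3| = 90 − 12 + 0 = 78.00.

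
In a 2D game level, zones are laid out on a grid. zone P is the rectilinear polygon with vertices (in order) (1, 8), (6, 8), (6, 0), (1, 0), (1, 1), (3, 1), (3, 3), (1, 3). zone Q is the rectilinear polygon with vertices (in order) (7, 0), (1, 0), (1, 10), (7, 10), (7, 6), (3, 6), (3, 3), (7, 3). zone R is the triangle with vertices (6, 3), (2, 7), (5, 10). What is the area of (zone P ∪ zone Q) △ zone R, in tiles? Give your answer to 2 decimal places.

45.00

|zone P ∪ zone Q| = 57.
|(zone P ∪ zone Q) ∩ zone R| = 12.
|(zone P ∪ zone Q) △ zone R| = 57 + 12 − 24 = 45.00.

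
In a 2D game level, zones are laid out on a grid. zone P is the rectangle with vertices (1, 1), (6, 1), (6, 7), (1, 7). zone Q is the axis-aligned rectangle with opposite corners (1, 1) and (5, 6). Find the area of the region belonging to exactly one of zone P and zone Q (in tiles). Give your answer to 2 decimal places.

10.00

|zone P∩zone Q|: x∈[1,5], y∈[1,6] → 4·5 = 20.
|zone P △ zone Q| = |zone P| + |zone Q| − 2·|zone P∩zone Q| = 30 + 20 − 40 = 10.00.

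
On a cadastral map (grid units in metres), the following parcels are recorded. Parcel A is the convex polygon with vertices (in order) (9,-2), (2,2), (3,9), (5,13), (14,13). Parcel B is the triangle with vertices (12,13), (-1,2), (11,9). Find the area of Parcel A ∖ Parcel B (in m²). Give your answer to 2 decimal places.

97.97

|Parcel A| = 117, |Parcel A∩Parcel B| = 19.0324.
|Parcel A ∖ Parcel B| = |Parcel A| − |Parcel A∩Parcel B| = 117 − 19.0324 = 97.97.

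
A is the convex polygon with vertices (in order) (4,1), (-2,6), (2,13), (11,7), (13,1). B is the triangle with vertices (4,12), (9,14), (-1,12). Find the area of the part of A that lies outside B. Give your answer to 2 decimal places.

|A| = 106, |A∩B| = 0.8918.
|A ∖ B| = |A| − |A∩B| = 106 − 0.8918 = 105.11.

105.11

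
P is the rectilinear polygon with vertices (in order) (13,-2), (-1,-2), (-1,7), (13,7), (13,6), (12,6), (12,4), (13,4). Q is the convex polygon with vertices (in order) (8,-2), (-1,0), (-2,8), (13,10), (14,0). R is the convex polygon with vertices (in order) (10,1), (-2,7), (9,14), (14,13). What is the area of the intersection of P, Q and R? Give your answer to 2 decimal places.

The intersection is the polygon with vertices (12,7), (10,1), (-1,6.5), (-1,7).
By the shoelace formula its area is 41.75.

41.75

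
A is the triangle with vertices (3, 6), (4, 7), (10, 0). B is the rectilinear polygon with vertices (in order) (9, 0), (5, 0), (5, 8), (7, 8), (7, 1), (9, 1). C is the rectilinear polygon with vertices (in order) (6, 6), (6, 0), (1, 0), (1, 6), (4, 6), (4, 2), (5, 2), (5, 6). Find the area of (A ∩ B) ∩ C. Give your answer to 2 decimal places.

The region (A ∩ B) ∩ C is the polygon with vertices (5,4.286), (5,5.833), (6,4.667), (6,3.429).
By the shoelace formula its area is 1.39.

1.39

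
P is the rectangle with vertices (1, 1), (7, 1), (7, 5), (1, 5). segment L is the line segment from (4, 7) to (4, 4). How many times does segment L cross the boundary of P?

The segment meets the boundary at (4,5).

1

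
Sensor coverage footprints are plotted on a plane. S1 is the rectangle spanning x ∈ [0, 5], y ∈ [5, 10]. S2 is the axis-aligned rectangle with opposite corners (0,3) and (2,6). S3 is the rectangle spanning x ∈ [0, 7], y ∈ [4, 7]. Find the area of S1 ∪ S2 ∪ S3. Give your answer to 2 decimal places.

38.00

By inclusion–exclusion:
Individual areas: |S1| = 25, |S2| = 6, |S3| = 21.
|S1∩S2|: x∈[0,2], y∈[5,6] → 2·1 = 2.
|S1∩S3|: x∈[0,5], y∈[5,7] → 5·2 = 10.
|S2∩S3|: x∈[0,2], y∈[4,6] → 2·2 = 4.
|S1∩S2∩S3| = 2.
|S1 ∪ S2 ∪ S3| = 52 − 16 + 2 = 38.00.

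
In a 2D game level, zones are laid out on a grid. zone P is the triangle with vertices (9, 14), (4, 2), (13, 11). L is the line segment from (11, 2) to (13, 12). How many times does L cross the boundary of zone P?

2

The segment meets the boundary at (12.826,11.13), (12.75,10.75).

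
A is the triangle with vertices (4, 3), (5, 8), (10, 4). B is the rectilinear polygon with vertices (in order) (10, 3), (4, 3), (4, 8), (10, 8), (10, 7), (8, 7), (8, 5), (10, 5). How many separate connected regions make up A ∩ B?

A ∩ B is a single connected region.

1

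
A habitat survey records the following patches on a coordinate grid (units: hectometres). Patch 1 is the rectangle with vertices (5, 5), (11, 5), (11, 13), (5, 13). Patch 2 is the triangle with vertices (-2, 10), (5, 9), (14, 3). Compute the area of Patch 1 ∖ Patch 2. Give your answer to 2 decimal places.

|Patch 1| = 48, |Patch 1∩Patch 2| = 7.7098.
|Patch 1 ∖ Patch 2| = |Patch 1| − |Patch 1∩Patch 2| = 48 − 7.7098 = 40.29.

40.29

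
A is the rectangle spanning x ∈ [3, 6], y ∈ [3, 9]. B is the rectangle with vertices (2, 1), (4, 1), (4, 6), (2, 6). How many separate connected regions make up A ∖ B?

1

A ∖ B is a single connected region.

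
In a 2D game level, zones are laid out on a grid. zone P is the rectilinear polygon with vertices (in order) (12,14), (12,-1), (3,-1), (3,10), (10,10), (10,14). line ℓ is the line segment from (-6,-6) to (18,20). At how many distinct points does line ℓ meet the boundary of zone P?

4

The segment meets the boundary at (12,13.5), (10,11.333), (8.769,10), (3,3.75).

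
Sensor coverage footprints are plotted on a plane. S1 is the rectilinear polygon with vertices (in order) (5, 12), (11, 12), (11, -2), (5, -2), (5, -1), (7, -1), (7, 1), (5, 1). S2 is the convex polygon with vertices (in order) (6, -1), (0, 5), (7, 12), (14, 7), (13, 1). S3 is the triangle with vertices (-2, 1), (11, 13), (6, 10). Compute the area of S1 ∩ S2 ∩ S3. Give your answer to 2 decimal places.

4.44

The intersection is the polygon with vertices (5,8.875), (6,10), (8.065,11.239), (8.644,10.825), (5,7.462).
By the shoelace formula its area is 4.44.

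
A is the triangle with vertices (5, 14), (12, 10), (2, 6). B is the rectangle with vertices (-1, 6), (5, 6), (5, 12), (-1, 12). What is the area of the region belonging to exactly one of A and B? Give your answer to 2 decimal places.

51.10

|A| = 34, |B| = 36, |A∩B| = 9.45.
|A △ B| = |A| + |B| − 2·|A∩B| = 34 + 36 − 18.9 = 51.10.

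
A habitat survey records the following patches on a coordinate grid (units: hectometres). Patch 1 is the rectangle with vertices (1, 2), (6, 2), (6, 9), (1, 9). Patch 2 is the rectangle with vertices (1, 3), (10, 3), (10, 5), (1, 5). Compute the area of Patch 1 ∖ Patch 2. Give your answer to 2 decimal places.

|Patch 1∩Patch 2|: x∈[1,6], y∈[3,5] → 5·2 = 10.
|Patch 1| = 35.
|Patch 1 ∖ Patch 2| = |Patch 1| − |Patch 1∩Patch 2| = 35 − 10 = 25.00.

25.00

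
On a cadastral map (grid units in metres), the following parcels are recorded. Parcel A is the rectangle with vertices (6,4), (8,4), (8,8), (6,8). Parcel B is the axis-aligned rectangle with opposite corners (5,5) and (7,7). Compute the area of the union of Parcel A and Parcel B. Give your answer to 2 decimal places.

By inclusion–exclusion:
Individual areas: |Parcel A| = 8, |Parcel B| = 4.
|Parcel A∩Parcel B|: x∈[6,7], y∈[5,7] → 1·2 = 2.
|Parcel A ∪ Parcel B| = 12 − 2 = 10.00.

10.00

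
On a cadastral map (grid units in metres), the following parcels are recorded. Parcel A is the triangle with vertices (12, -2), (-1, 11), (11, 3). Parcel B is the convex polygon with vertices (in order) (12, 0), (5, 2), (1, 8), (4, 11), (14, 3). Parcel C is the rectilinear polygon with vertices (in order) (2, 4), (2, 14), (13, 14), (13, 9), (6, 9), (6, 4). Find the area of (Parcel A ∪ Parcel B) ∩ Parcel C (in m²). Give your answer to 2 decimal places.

22.42

The region (Parcel A ∪ Parcel B) ∩ Parcel C is the polygon with vertices (2,6.5), (2,9), (4,11), (6.5,9), (6,9), (6,4), (3.667,4).
By the shoelace formula its area is 22.42.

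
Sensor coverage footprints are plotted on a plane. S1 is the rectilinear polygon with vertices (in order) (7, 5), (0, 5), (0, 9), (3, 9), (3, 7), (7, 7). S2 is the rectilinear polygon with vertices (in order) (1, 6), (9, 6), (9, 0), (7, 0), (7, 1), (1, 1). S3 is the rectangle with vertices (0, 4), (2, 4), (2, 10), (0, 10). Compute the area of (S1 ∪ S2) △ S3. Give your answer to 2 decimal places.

50.00

|S1 ∪ S2| = 56.
|(S1 ∪ S2) ∩ S3| = 9.
|(S1 ∪ S2) △ S3| = 56 + 12 − 18 = 50.00.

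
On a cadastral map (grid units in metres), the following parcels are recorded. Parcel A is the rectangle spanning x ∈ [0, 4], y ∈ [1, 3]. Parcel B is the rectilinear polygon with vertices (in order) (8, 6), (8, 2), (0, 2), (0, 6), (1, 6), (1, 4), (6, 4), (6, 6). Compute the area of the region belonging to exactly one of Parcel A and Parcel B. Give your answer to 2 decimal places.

|Parcel A| = 8, |Parcel B| = 22, |Parcel A∩Parcel B| = 4.
|Parcel A △ Parcel B| = |Parcel A| + |Parcel B| − 2·|Parcel A∩Parcel B| = 8 + 22 − 8 = 22.00.

22.00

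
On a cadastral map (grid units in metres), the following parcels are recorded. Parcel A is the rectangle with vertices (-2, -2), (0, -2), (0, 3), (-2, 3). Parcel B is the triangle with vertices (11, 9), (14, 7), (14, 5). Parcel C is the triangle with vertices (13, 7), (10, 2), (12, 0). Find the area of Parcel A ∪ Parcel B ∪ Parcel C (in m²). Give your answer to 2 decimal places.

20.95

By inclusion–exclusion:
Individual areas: |Parcel A| = 10, |Parcel B| = 3, |Parcel C| = 8.
|Parcel A∩Parcel B| = 0.
|Parcel A∩Parcel C| = 0.
|Parcel B∩Parcel C| = 0.0474.
|Parcel A∩Parcel B∩Parcel C| = 0.
|Parcel A ∪ Parcel B ∪ Parcel C| = 21 − 0.0474 + 0 = 20.95.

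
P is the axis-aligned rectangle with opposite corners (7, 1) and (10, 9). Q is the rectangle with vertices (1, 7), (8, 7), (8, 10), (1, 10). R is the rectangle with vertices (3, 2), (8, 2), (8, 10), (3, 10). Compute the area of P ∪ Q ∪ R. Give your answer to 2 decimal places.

By inclusion–exclusion:
Individual areas: |P| = 24, |Q| = 21, |R| = 40.
|P∩Q|: x∈[7,8], y∈[7,9] → 1·2 = 2.
|P∩R|: x∈[7,8], y∈[2,9] → 1·7 = 7.
|Q∩R|: x∈[3,8], y∈[7,10] → 5·3 = 15.
|P∩Q∩R| = 2.
|P ∪ Q ∪ R| = 85 − 24 + 2 = 63.00.

63.00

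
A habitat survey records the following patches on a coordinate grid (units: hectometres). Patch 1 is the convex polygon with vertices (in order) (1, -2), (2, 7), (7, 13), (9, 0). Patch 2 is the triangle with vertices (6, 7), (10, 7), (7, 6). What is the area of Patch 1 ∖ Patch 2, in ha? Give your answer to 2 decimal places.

|Patch 1| = 73.5, |Patch 1∩Patch 2| = 1.3161.
|Patch 1 ∖ Patch 2| = |Patch 1| − |Patch 1∩Patch 2| = 73.5 − 1.3161 = 72.18.

72.18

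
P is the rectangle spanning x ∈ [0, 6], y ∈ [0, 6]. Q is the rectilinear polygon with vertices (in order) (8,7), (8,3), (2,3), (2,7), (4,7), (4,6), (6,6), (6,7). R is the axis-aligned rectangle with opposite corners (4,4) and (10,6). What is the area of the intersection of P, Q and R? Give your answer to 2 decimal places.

The intersection is the polygon with vertices (6,6), (6,4), (4,4), (4,6).
By the shoelace formula its area is 4.00.

4.00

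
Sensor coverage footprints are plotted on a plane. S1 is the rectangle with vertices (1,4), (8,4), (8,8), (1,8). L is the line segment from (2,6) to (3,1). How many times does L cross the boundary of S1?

1

The segment meets the boundary at (2.4,4).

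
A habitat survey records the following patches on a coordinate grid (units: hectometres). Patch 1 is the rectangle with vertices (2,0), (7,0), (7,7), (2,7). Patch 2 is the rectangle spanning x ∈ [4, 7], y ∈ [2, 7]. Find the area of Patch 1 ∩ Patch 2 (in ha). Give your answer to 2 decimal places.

|Patch 1∩Patch 2|: x∈[4,7], y∈[2,7] → 3·5 = 15.

15.00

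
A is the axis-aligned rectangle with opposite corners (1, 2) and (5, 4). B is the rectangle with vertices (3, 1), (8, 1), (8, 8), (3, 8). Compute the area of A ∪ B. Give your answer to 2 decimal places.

By inclusion–exclusion:
Individual areas: |A| = 8, |B| = 35.
|A∩B|: x∈[3,5], y∈[2,4] → 2·2 = 4.
|A ∪ B| = 43 − 4 = 39.00.

39.00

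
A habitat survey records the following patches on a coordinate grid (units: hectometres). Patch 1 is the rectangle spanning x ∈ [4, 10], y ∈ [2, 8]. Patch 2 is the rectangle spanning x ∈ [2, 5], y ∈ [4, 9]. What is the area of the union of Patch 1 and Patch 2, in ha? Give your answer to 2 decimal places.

By inclusion–exclusion:
Individual areas: |Patch 1| = 36, |Patch 2| = 15.
|Patch 1∩Patch 2|: x∈[4,5], y∈[4,8] → 1·4 = 4.
|Patch 1 ∪ Patch 2| = 51 − 4 = 47.00.

47.00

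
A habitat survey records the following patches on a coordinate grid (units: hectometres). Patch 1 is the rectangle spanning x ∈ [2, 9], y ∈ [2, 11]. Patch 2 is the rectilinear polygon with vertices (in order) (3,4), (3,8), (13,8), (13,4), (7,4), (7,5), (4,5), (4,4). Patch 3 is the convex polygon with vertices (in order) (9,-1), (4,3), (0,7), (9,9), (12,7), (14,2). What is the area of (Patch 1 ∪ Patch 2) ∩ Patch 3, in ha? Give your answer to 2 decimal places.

|Patch 1 ∪ Patch 2| = 79.
|(Patch 1 ∪ Patch 2) ∩ Patch 3| = 51.93.

51.93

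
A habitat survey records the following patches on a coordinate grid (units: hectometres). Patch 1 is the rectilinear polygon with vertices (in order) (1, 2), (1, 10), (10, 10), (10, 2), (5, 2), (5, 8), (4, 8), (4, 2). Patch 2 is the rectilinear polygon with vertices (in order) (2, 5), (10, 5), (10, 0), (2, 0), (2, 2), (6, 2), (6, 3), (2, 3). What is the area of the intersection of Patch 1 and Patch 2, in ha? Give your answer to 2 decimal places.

18.00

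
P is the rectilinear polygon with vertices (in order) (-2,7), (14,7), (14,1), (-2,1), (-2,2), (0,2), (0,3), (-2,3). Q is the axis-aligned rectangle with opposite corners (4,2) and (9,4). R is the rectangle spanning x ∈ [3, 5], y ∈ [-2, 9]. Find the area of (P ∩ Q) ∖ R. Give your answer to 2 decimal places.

|P ∩ Q| = 10.
|(P ∩ Q) ∩ R| = 2.
|(P ∩ Q) ∖ R| = 10 − 2 = 8.00.

8.00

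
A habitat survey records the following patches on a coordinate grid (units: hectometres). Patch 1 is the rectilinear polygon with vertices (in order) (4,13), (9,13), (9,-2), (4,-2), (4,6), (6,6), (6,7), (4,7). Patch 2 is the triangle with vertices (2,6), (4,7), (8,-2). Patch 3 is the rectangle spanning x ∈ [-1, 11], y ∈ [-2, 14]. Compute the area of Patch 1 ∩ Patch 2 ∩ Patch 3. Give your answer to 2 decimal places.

7.11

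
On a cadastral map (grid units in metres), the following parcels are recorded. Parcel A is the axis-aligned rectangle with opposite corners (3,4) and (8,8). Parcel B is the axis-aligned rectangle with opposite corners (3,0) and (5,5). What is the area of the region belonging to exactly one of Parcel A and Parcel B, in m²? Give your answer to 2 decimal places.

|Parcel A∩Parcel B|: x∈[3,5], y∈[4,5] → 2·1 = 2.
|Parcel A △ Parcel B| = |Parcel A| + |Parcel B| − 2·|Parcel A∩Parcel B| = 20 + 10 − 4 = 26.00.

26.00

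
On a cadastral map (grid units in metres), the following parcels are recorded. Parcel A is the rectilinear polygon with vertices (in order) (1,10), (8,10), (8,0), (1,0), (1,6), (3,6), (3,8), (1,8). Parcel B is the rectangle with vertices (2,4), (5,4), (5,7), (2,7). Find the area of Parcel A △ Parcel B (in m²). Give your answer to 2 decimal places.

59.00

|Parcel A| = 66, |Parcel B| = 9, |Parcel A∩Parcel B| = 8.
|Parcel A △ Parcel B| = |Parcel A| + |Parcel B| − 2·|Parcel A∩Parcel B| = 66 + 9 − 16 = 59.00.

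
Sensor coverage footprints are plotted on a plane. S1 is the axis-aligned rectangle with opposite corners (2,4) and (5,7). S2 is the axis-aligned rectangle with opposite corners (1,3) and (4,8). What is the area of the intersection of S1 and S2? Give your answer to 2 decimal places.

|S1∩S2|: x∈[2,4], y∈[4,7] → 2·3 = 6.

6.00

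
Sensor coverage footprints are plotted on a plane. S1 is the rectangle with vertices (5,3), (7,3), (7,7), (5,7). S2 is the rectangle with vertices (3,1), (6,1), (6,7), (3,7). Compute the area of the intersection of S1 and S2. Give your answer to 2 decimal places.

4.00

|S1∩S2|: x∈[5,6], y∈[3,7] → 1·4 = 4.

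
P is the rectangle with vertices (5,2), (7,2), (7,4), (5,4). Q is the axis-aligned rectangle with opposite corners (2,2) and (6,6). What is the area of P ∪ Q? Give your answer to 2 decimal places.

18.00

By inclusion–exclusion:
Individual areas: |P| = 4, |Q| = 16.
|P∩Q|: x∈[5,6], y∈[2,4] → 1·2 = 2.
|P ∪ Q| = 20 − 2 = 18.00.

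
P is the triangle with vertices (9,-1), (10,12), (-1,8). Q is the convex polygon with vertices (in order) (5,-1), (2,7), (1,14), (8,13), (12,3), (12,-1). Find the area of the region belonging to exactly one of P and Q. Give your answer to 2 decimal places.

61.47

|P| = 69.5, |Q| = 114, |P∩Q| = 61.015.
|P △ Q| = |P| + |Q| − 2·|P∩Q| = 69.5 + 114 − 122.0301 = 61.47.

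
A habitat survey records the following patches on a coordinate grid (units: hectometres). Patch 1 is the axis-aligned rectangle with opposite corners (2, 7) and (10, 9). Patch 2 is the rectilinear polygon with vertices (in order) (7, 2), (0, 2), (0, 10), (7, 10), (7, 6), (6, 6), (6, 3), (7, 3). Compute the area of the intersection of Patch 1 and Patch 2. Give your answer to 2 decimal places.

10.00

The intersection is the polygon with vertices (2,7), (2,9), (7,9), (7,7).
By the shoelace formula its area is 10.00.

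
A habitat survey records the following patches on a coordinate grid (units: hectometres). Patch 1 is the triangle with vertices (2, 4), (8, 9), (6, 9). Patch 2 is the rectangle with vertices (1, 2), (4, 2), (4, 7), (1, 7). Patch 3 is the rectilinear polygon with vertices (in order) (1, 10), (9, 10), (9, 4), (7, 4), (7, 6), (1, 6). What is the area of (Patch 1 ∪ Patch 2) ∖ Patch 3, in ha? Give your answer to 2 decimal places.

|Patch 1 ∪ Patch 2| = 19.1667.
|(Patch 1 ∪ Patch 2) ∩ Patch 3| = 7.1.
|(Patch 1 ∪ Patch 2) ∖ Patch 3| = 19.1667 − 7.1 = 12.07.

12.07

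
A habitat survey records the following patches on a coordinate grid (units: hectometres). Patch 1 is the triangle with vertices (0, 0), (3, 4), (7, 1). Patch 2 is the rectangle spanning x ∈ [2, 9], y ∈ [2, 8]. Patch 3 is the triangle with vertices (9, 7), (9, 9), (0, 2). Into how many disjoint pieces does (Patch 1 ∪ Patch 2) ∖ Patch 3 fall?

2

(Patch 1 ∪ Patch 2) ∖ Patch 3 splits into 2 disjoint pieces (area 29.8889, area 12.6984).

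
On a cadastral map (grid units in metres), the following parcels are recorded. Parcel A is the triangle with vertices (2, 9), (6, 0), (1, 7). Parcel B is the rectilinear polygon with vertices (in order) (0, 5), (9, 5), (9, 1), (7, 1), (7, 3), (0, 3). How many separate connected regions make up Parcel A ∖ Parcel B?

2

Parcel A ∖ Parcel B splits into 2 disjoint pieces (area 5.127, area 1.2143).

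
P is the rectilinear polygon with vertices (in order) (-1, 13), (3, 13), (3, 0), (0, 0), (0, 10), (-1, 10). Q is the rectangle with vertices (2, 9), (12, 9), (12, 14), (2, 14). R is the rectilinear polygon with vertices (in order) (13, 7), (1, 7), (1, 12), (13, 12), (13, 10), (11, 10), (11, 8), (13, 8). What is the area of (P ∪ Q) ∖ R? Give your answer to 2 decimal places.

|P ∪ Q| = 88.
|(P ∪ Q) ∩ R| = 36.
|(P ∪ Q) ∖ R| = 88 − 36 = 52.00.

52.00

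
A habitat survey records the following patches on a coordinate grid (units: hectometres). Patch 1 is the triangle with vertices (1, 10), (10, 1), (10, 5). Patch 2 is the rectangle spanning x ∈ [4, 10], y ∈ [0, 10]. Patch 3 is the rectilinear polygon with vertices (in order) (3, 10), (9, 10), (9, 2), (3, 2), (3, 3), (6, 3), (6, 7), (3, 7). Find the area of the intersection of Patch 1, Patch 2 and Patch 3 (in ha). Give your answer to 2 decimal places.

The intersection is the polygon with vertices (4,8.333), (9,5.556), (9,2), (6,5), (6,7), (4,7).
By the shoelace formula its area is 10.22.

10.22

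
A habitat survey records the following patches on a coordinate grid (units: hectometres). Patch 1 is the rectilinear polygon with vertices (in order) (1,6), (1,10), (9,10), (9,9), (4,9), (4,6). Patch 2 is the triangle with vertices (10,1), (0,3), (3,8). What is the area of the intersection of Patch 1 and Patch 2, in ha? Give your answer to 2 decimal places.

The intersection is the polygon with vertices (4,6), (1.8,6), (3,8), (4,7).
By the shoelace formula its area is 2.70.

2.70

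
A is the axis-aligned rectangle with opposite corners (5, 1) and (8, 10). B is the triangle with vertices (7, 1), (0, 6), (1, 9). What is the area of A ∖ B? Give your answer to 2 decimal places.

25.76

|A| = 27, |A∩B| = 1.2381.
|A ∖ B| = |A| − |A∩B| = 27 − 1.2381 = 25.76.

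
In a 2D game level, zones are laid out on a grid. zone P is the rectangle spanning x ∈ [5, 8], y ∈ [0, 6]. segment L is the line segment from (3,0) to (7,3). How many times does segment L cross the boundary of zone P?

The segment meets the boundary at (5,1.5).

1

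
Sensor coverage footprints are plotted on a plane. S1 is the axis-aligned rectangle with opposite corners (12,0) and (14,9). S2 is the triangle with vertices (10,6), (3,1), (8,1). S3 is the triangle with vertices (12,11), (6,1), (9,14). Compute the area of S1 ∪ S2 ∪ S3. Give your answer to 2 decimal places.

52.72

By inclusion–exclusion:
Individual areas: |S1| = 18, |S2| = 12.5, |S3| = 24.
|S1∩S2| = 0.
|S1∩S3| = 0.
|S2∩S3| = 1.7763.
|S1∩S2∩S3| = 0.
|S1 ∪ S2 ∪ S3| = 54.5 − 1.7763 + 0 = 52.72.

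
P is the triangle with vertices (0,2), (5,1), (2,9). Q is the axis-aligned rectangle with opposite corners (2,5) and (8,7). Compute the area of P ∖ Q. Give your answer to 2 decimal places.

16.25

|P| = 18.5, |P∩Q| = 2.25.
|P ∖ Q| = |P| − |P∩Q| = 18.5 − 2.25 = 16.25.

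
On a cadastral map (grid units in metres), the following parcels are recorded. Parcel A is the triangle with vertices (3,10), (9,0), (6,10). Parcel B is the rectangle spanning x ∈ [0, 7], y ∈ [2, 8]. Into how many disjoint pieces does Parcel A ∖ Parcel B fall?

Parcel A ∖ Parcel B splits into 2 disjoint pieces (area 5.4, area 3.3333).

2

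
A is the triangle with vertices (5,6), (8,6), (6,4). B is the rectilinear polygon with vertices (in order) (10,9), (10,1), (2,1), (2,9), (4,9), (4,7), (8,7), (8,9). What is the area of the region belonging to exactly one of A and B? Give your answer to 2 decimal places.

|A| = 3, |B| = 56, |A∩B| = 3.
|A △ B| = |A| + |B| − 2·|A∩B| = 3 + 56 − 6 = 53.00.

53.00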